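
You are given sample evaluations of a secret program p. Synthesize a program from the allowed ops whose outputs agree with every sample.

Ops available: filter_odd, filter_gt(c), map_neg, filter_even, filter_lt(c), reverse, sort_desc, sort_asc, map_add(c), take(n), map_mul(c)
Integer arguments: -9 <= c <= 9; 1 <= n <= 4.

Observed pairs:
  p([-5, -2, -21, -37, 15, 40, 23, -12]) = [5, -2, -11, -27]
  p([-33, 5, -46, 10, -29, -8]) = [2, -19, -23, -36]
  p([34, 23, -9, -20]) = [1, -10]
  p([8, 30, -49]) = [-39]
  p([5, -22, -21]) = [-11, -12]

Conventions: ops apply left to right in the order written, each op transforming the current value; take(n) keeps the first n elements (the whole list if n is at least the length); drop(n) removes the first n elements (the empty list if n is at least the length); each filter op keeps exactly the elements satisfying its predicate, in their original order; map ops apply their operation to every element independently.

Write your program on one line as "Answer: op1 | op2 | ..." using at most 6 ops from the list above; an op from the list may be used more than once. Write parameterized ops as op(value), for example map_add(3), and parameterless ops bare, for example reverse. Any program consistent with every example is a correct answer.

map_add(1) | reverse | sort_asc | sort_desc | filter_lt(-1) | map_add(9)

Check, running the answer program on each example:
  [-5, -2, -21, -37, 15, 40, 23, -12] -> [-4, -1, -20, -36, 16, 41, 24, -11] -> [-11, 24, 41, 16, -36, -20, -1, -4] -> [-36, -20, -11, -4, -1, 16, 24, 41] -> [41, 24, 16, -1, -4, -11, -20, -36] -> [-4, -11, -20, -36] -> [5, -2, -11, -27]
  [-33, 5, -46, 10, -29, -8] -> [-32, 6, -45, 11, -28, -7] -> [-7, -28, 11, -45, 6, -32] -> [-45, -32, -28, -7, 6, 11] -> [11, 6, -7, -28, -32, -45] -> [-7, -28, -32, -45] -> [2, -19, -23, -36]
  [34, 23, -9, -20] -> [35, 24, -8, -19] -> [-19, -8, 24, 35] -> [-19, -8, 24, 35] -> [35, 24, -8, -19] -> [-8, -19] -> [1, -10]
  [8, 30, -49] -> [9, 31, -48] -> [-48, 31, 9] -> [-48, 9, 31] -> [31, 9, -48] -> [-48] -> [-39]
  [5, -22, -21] -> [6, -21, -20] -> [-20, -21, 6] -> [-21, -20, 6] -> [6, -20, -21] -> [-20, -21] -> [-11, -12]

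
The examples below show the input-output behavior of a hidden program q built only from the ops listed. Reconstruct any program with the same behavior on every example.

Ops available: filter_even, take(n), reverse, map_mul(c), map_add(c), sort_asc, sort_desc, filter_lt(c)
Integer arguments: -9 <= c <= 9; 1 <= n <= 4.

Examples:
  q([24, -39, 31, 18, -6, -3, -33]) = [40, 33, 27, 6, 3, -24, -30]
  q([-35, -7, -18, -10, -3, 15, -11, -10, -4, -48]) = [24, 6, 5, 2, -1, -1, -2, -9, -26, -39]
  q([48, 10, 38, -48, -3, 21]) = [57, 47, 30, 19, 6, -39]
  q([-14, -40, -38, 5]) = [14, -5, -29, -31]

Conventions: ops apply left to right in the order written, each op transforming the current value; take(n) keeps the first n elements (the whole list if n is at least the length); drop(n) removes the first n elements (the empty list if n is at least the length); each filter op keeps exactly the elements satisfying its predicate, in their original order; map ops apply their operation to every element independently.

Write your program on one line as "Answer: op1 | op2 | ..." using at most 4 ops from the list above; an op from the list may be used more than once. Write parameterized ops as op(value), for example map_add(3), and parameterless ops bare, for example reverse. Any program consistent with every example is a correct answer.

map_add(9) | reverse | sort_desc

Check, running the answer program on each example:
  [24, -39, 31, 18, -6, -3, -33] -> [33, -30, 40, 27, 3, 6, -24] -> [-24, 6, 3, 27, 40, -30, 33] -> [40, 33, 27, 6, 3, -24, -30]
  [-35, -7, -18, -10, -3, 15, -11, -10, -4, -48] -> [-26, 2, -9, -1, 6, 24, -2, -1, 5, -39] -> [-39, 5, -1, -2, 24, 6, -1, -9, 2, -26] -> [24, 6, 5, 2, -1, -1, -2, -9, -26, -39]
  [48, 10, 38, -48, -3, 21] -> [57, 19, 47, -39, 6, 30] -> [30, 6, -39, 47, 19, 57] -> [57, 47, 30, 19, 6, -39]
  [-14, -40, -38, 5] -> [-5, -31, -29, 14] -> [14, -29, -31, -5] -> [14, -5, -29, -31]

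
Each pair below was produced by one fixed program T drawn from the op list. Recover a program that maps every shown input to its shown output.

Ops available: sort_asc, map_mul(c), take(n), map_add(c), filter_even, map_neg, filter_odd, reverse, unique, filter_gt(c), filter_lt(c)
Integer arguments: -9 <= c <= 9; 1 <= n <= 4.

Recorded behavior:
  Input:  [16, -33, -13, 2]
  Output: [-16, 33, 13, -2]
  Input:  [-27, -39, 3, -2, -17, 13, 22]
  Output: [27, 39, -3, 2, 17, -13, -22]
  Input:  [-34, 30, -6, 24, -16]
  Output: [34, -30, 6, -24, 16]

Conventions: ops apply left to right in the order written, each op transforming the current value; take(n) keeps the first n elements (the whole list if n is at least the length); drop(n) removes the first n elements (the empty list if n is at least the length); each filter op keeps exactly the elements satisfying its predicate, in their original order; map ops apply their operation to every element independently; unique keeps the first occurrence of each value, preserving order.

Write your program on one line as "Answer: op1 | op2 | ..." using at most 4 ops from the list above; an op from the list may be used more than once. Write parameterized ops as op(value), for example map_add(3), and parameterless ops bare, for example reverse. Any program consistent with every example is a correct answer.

reverse | map_mul(-1) | reverse

Check, running the answer program on each example:
  [16, -33, -13, 2] -> [2, -13, -33, 16] -> [-2, 13, 33, -16] -> [-16, 33, 13, -2]
  [-27, -39, 3, -2, -17, 13, 22] -> [22, 13, -17, -2, 3, -39, -27] -> [-22, -13, 17, 2, -3, 39, 27] -> [27, 39, -3, 2, 17, -13, -22]
  [-34, 30, -6, 24, -16] -> [-16, 24, -6, 30, -34] -> [16, -24, 6, -30, 34] -> [34, -30, 6, -24, 16]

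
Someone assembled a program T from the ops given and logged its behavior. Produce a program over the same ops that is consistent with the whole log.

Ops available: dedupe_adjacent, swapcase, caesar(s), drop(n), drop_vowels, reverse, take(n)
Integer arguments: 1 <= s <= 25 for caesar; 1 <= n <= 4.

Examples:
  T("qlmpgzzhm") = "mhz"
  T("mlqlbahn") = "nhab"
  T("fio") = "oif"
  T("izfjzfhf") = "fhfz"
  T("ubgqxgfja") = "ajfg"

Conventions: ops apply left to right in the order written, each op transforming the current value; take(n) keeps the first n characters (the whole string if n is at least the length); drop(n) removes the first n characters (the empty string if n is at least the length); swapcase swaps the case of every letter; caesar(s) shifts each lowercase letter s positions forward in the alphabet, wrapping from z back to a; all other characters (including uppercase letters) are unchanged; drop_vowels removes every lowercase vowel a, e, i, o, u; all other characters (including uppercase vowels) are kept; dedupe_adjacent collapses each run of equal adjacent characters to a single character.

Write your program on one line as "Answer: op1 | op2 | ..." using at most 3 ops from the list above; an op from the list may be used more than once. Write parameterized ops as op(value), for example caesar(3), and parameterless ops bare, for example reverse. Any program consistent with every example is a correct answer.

reverse | take(4) | dedupe_adjacent

Check, running the answer program on each example:
  "qlmpgzzhm" -> "mhzzgpmlq" -> "mhzz" -> "mhz"
  "mlqlbahn" -> "nhablqlm" -> "nhab" -> "nhab"
  "fio" -> "oif" -> "oif" -> "oif"
  "izfjzfhf" -> "fhfzjfzi" -> "fhfz" -> "fhfz"
  "ubgqxgfja" -> "ajfgxqgbu" -> "ajfg" -> "ajfg"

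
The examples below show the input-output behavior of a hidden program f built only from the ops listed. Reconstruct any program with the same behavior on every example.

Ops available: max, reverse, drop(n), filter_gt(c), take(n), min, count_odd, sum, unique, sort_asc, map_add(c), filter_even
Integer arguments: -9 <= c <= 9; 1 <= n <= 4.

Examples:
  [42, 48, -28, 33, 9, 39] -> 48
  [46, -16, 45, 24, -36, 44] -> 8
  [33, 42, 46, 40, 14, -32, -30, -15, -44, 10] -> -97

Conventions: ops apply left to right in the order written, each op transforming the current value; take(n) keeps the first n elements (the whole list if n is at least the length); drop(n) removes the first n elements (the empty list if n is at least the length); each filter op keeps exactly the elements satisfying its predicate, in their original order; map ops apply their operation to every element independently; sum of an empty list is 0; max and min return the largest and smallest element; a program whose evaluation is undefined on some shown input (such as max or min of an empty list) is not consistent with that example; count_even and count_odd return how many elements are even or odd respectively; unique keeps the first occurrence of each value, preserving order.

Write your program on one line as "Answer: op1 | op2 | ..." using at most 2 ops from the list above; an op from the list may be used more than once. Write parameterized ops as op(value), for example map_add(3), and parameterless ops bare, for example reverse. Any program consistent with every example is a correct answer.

drop(4) | sum

Check, running the answer program on each example:
  [42, 48, -28, 33, 9, 39] -> [9, 39] -> 48
  [46, -16, 45, 24, -36, 44] -> [-36, 44] -> 8
  [33, 42, 46, 40, 14, -32, -30, -15, -44, 10] -> [14, -32, -30, -15, -44, 10] -> -97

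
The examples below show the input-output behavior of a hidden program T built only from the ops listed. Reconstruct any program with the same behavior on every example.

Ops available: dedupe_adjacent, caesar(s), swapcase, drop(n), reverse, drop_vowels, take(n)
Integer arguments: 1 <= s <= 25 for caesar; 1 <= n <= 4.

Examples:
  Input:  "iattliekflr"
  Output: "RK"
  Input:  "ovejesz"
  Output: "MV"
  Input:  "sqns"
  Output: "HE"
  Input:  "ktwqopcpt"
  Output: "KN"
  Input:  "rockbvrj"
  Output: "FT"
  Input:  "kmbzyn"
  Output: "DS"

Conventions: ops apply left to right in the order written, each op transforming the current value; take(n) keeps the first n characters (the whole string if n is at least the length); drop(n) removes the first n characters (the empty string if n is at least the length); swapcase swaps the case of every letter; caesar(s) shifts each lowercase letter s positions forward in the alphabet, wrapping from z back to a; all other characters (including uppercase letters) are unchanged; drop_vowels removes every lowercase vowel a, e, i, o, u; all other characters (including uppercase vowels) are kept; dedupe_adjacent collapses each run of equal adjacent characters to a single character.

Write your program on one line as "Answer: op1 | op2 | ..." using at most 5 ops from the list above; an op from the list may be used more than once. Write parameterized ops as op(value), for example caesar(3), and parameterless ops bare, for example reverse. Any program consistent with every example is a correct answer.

drop(1) | caesar(17) | swapcase | take(2)

Check, running the answer program on each example:
  "iattliekflr" -> "attliekflr" -> "rkkczvbwci" -> "RKKCZVBWCI" -> "RK"
  "ovejesz" -> "vejesz" -> "mvavjq" -> "MVAVJQ" -> "MV"
  "sqns" -> "qns" -> "hej" -> "HEJ" -> "HE"
  "ktwqopcpt" -> "twqopcpt" -> "knhfgtgk" -> "KNHFGTGK" -> "KN"
  "rockbvrj" -> "ockbvrj" -> "ftbsmia" -> "FTBSMIA" -> "FT"
  "kmbzyn" -> "mbzyn" -> "dsqpe" -> "DSQPE" -> "DS"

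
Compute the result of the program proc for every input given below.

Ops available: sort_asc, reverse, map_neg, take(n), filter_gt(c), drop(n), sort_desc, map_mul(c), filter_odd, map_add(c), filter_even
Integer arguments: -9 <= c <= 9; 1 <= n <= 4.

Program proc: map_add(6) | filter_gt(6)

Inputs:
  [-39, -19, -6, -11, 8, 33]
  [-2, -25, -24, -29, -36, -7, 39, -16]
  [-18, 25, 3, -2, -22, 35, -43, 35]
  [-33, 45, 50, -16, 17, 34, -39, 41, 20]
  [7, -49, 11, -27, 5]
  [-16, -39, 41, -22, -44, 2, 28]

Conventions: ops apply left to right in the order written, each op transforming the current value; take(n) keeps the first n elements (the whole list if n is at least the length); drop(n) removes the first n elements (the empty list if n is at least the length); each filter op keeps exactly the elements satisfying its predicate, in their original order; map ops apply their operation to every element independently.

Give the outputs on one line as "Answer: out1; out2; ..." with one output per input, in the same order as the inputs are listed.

[14, 39]; [45]; [31, 9, 41, 41]; [51, 56, 23, 40, 47, 26]; [13, 17, 11]; [47, 8, 34]

Execution, op by op:
  [-39, -19, -6, -11, 8, 33] -> [-33, -13, 0, -5, 14, 39] -> [14, 39]
  [-2, -25, -24, -29, -36, -7, 39, -16] -> [4, -19, -18, -23, -30, -1, 45, -10] -> [45]
  [-18, 25, 3, -2, -22, 35, -43, 35] -> [-12, 31, 9, 4, -16, 41, -37, 41] -> [31, 9, 41, 41]
  [-33, 45, 50, -16, 17, 34, -39, 41, 20] -> [-27, 51, 56, -10, 23, 40, -33, 47, 26] -> [51, 56, 23, 40, 47, 26]
  [7, -49, 11, -27, 5] -> [13, -43, 17, -21, 11] -> [13, 17, 11]
  [-16, -39, 41, -22, -44, 2, 28] -> [-10, -33, 47, -16, -38, 8, 34] -> [47, 8, 34]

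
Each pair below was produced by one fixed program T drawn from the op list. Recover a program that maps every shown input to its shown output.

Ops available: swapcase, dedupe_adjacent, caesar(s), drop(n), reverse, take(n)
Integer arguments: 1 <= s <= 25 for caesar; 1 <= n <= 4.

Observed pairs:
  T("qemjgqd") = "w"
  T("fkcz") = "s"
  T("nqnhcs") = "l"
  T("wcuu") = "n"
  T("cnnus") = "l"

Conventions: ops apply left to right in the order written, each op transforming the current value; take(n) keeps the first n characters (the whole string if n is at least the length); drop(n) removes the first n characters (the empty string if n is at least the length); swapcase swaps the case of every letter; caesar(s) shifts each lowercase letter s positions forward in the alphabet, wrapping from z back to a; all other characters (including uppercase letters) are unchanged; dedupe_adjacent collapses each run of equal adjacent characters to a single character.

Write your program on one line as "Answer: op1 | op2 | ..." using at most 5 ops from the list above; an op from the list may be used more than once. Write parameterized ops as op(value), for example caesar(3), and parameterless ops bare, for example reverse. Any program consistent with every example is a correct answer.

caesar(21) | caesar(24) | drop(1) | reverse | take(1)

Check, running the answer program on each example:
  "qemjgqd" -> "lzhebly" -> "jxfczjw" -> "xfczjw" -> "wjzcfx" -> "w"
  "fkcz" -> "afxu" -> "ydvs" -> "dvs" -> "svd" -> "s"
  "nqnhcs" -> "ilicxn" -> "gjgavl" -> "jgavl" -> "lvagj" -> "l"
  "wcuu" -> "rxpp" -> "pvnn" -> "vnn" -> "nnv" -> "n"
  "cnnus" -> "xiipn" -> "vggnl" -> "ggnl" -> "lngg" -> "l"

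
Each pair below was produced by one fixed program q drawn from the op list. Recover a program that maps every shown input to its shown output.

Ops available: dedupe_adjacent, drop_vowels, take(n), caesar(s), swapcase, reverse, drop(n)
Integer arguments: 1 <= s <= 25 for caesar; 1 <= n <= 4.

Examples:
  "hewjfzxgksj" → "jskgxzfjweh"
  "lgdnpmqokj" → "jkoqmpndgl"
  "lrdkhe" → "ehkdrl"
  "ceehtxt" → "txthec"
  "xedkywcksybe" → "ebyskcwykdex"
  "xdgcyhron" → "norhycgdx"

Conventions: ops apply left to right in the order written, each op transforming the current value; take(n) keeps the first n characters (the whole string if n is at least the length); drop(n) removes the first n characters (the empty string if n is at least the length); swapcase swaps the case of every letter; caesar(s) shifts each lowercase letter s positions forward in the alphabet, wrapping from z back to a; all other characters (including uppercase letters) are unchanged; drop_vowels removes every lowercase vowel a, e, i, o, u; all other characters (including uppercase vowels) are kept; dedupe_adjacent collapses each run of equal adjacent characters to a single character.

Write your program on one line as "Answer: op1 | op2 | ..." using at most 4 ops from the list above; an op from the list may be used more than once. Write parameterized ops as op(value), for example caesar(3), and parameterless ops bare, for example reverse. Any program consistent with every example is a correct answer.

dedupe_adjacent | swapcase | reverse | swapcase

Check, running the answer program on each example:
  "hewjfzxgksj" -> "hewjfzxgksj" -> "HEWJFZXGKSJ" -> "JSKGXZFJWEH" -> "jskgxzfjweh"
  "lgdnpmqokj" -> "lgdnpmqokj" -> "LGDNPMQOKJ" -> "JKOQMPNDGL" -> "jkoqmpndgl"
  "lrdkhe" -> "lrdkhe" -> "LRDKHE" -> "EHKDRL" -> "ehkdrl"
  "ceehtxt" -> "cehtxt" -> "CEHTXT" -> "TXTHEC" -> "txthec"
  "xedkywcksybe" -> "xedkywcksybe" -> "XEDKYWCKSYBE" -> "EBYSKCWYKDEX" -> "ebyskcwykdex"
  "xdgcyhron" -> "xdgcyhron" -> "XDGCYHRON" -> "NORHYCGDX" -> "norhycgdx"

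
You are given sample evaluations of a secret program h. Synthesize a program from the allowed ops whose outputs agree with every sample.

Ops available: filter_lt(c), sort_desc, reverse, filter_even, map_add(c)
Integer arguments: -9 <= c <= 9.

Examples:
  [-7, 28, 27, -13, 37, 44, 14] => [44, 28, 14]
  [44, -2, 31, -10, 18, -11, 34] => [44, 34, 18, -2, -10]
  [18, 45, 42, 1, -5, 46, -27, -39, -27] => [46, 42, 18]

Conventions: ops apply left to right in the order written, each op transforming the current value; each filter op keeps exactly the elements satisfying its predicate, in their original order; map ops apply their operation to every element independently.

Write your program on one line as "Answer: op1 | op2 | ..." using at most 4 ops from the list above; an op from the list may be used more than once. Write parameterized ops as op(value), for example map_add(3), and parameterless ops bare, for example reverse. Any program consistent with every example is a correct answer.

reverse | sort_desc | filter_even

Check, running the answer program on each example:
  [-7, 28, 27, -13, 37, 44, 14] -> [14, 44, 37, -13, 27, 28, -7] -> [44, 37, 28, 27, 14, -7, -13] -> [44, 28, 14]
  [44, -2, 31, -10, 18, -11, 34] -> [34, -11, 18, -10, 31, -2, 44] -> [44, 34, 31, 18, -2, -10, -11] -> [44, 34, 18, -2, -10]
  [18, 45, 42, 1, -5, 46, -27, -39, -27] -> [-27, -39, -27, 46, -5, 1, 42, 45, 18] -> [46, 45, 42, 18, 1, -5, -27, -27, -39] -> [46, 42, 18]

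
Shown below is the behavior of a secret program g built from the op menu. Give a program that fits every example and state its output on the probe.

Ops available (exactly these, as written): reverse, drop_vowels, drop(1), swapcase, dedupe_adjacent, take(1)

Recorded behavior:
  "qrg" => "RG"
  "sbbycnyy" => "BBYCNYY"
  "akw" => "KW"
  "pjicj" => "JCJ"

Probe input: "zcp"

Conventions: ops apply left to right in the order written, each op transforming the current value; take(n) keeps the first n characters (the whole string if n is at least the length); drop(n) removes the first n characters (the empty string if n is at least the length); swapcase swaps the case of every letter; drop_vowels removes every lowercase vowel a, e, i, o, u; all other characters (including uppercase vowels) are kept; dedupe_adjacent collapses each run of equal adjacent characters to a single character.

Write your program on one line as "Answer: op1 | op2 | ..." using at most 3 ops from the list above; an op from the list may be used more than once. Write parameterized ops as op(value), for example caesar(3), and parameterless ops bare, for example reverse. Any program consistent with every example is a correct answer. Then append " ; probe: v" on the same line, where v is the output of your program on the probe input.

drop(1) | drop_vowels | swapcase ; probe: "CP"

Check, running the answer program on each example:
  "qrg" -> "rg" -> "rg" -> "RG"
  "sbbycnyy" -> "bbycnyy" -> "bbycnyy" -> "BBYCNYY"
  "akw" -> "kw" -> "kw" -> "KW"
  "pjicj" -> "jicj" -> "jcj" -> "JCJ"
  probe: "zcp" -> "cp" -> "cp" -> "CP"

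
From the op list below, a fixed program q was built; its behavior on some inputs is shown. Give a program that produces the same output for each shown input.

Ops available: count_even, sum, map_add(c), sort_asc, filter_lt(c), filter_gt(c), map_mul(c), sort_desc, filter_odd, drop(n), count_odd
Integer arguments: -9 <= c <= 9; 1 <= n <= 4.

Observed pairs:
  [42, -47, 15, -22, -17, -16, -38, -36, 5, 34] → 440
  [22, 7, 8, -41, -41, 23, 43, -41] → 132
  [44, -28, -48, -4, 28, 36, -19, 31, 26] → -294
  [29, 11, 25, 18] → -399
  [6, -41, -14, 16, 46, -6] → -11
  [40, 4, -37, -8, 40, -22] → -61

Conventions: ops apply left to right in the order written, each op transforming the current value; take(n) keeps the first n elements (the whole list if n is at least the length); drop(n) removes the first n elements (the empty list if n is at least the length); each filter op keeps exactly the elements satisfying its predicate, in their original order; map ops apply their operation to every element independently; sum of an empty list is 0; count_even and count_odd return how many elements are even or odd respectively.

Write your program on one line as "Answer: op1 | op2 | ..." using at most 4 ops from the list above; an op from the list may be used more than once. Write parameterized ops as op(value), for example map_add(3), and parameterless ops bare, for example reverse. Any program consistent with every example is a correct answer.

map_mul(-5) | sort_desc | map_add(4) | sum

Check, running the answer program on each example:
  [42, -47, 15, -22, -17, -16, -38, -36, 5, 34] -> [-210, 235, -75, 110, 85, 80, 190, 180, -25, -170] -> [235, 190, 180, 110, 85, 80, -25, -75, -170, -210] -> [239, 194, 184, 114, 89, 84, -21, -71, -166, -206] -> 440
  [22, 7, 8, -41, -41, 23, 43, -41] -> [-110, -35, -40, 205, 205, -115, -215, 205] -> [205, 205, 205, -35, -40, -110, -115, -215] -> [209, 209, 209, -31, -36, -106, -111, -211] -> 132
  [44, -28, -48, -4, 28, 36, -19, 31, 26] -> [-220, 140, 240, 20, -140, -180, 95, -155, -130] -> [240, 140, 95, 20, -130, -140, -155, -180, -220] -> [244, 144, 99, 24, -126, -136, -151, -176, -216] -> -294
  [29, 11, 25, 18] -> [-145, -55, -125, -90] -> [-55, -90, -125, -145] -> [-51, -86, -121, -141] -> -399
  [6, -41, -14, 16, 46, -6] -> [-30, 205, 70, -80, -230, 30] -> [205, 70, 30, -30, -80, -230] -> [209, 74, 34, -26, -76, -226] -> -11
  [40, 4, -37, -8, 40, -22] -> [-200, -20, 185, 40, -200, 110] -> [185, 110, 40, -20, -200, -200] -> [189, 114, 44, -16, -196, -196] -> -61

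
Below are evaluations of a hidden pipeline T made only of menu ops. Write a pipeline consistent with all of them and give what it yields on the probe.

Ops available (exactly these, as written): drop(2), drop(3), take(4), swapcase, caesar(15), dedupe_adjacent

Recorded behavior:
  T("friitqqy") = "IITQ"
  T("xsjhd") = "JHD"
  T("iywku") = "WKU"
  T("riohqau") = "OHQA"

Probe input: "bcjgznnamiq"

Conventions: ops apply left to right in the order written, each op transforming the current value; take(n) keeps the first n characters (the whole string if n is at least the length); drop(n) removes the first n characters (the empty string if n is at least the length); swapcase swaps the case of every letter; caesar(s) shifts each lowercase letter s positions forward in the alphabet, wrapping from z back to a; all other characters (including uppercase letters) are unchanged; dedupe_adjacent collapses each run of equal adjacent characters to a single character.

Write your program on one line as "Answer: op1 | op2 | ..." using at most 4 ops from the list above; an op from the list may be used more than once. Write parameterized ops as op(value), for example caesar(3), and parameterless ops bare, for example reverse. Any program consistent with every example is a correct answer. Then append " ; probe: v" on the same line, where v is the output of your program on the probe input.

swapcase | drop(2) | take(4) ; probe: "JGZN"

Check, running the answer program on each example:
  "friitqqy" -> "FRIITQQY" -> "IITQQY" -> "IITQ"
  "xsjhd" -> "XSJHD" -> "JHD" -> "JHD"
  "iywku" -> "IYWKU" -> "WKU" -> "WKU"
  "riohqau" -> "RIOHQAU" -> "OHQAU" -> "OHQA"
  probe: "bcjgznnamiq" -> "BCJGZNNAMIQ" -> "JGZNNAMIQ" -> "JGZN"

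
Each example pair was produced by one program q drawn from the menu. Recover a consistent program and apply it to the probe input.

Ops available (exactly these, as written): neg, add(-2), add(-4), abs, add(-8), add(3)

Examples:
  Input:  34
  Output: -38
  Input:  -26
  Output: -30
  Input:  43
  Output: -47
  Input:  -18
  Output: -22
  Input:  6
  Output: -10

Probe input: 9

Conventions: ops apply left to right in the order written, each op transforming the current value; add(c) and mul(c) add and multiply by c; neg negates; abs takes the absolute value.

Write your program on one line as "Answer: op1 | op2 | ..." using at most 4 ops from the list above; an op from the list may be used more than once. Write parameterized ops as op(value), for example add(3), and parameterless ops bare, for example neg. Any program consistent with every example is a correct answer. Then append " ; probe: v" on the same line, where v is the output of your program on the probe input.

abs | neg | add(-4) ; probe: -13

Check, running the answer program on each example:
  34 -> 34 -> -34 -> -38
  -26 -> 26 -> -26 -> -30
  43 -> 43 -> -43 -> -47
  -18 -> 18 -> -18 -> -22
  6 -> 6 -> -6 -> -10
  probe: 9 -> 9 -> -9 -> -13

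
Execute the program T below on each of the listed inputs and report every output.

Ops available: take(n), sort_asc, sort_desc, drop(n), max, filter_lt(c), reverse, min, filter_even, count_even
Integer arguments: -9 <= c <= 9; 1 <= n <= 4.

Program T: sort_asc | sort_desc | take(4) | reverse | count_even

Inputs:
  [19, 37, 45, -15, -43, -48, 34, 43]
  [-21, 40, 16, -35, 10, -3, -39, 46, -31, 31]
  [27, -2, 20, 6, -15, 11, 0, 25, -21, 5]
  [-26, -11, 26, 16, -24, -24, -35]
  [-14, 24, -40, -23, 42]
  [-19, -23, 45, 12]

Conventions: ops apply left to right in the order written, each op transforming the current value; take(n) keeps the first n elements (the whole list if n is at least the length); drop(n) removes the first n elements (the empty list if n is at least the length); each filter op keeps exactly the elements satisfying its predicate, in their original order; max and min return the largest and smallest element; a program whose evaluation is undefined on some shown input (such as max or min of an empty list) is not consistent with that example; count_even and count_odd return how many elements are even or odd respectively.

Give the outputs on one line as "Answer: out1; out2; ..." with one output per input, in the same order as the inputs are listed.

Execution, op by op:
  [19, 37, 45, -15, -43, -48, 34, 43] -> [-48, -43, -15, 19, 34, 37, 43, 45] -> [45, 43, 37, 34, 19, -15, -43, -48] -> [45, 43, 37, 34] -> [34, 37, 43, 45] -> 1
  [-21, 40, 16, -35, 10, -3, -39, 46, -31, 31] -> [-39, -35, -31, -21, -3, 10, 16, 31, 40, 46] -> [46, 40, 31, 16, 10, -3, -21, -31, -35, -39] -> [46, 40, 31, 16] -> [16, 31, 40, 46] -> 3
  [27, -2, 20, 6, -15, 11, 0, 25, -21, 5] -> [-21, -15, -2, 0, 5, 6, 11, 20, 25, 27] -> [27, 25, 20, 11, 6, 5, 0, -2, -15, -21] -> [27, 25, 20, 11] -> [11, 20, 25, 27] -> 1
  [-26, -11, 26, 16, -24, -24, -35] -> [-35, -26, -24, -24, -11, 16, 26] -> [26, 16, -11, -24, -24, -26, -35] -> [26, 16, -11, -24] -> [-24, -11, 16, 26] -> 3
  [-14, 24, -40, -23, 42] -> [-40, -23, -14, 24, 42] -> [42, 24, -14, -23, -40] -> [42, 24, -14, -23] -> [-23, -14, 24, 42] -> 3
  [-19, -23, 45, 12] -> [-23, -19, 12, 45] -> [45, 12, -19, -23] -> [45, 12, -19, -23] -> [-23, -19, 12, 45] -> 1

1; 3; 1; 3; 3; 1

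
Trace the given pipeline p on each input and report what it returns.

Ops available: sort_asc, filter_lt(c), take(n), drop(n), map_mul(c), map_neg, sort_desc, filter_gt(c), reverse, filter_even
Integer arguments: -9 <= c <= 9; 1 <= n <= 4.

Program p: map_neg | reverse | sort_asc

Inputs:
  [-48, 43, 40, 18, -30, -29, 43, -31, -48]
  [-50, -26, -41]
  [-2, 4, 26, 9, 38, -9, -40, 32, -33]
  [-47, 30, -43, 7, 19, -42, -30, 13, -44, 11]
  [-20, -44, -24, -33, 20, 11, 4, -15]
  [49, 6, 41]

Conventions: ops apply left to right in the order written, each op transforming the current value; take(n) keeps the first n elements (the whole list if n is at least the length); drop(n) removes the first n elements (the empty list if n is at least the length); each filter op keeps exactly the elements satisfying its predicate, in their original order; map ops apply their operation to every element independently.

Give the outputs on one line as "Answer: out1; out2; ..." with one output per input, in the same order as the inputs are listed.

[-43, -43, -40, -18, 29, 30, 31, 48, 48]; [26, 41, 50]; [-38, -32, -26, -9, -4, 2, 9, 33, 40]; [-30, -19, -13, -11, -7, 30, 42, 43, 44, 47]; [-20, -11, -4, 15, 20, 24, 33, 44]; [-49, -41, -6]

Execution, op by op:
  [-48, 43, 40, 18, -30, -29, 43, -31, -48] -> [48, -43, -40, -18, 30, 29, -43, 31, 48] -> [48, 31, -43, 29, 30, -18, -40, -43, 48] -> [-43, -43, -40, -18, 29, 30, 31, 48, 48]
  [-50, -26, -41] -> [50, 26, 41] -> [41, 26, 50] -> [26, 41, 50]
  [-2, 4, 26, 9, 38, -9, -40, 32, -33] -> [2, -4, -26, -9, -38, 9, 40, -32, 33] -> [33, -32, 40, 9, -38, -9, -26, -4, 2] -> [-38, -32, -26, -9, -4, 2, 9, 33, 40]
  [-47, 30, -43, 7, 19, -42, -30, 13, -44, 11] -> [47, -30, 43, -7, -19, 42, 30, -13, 44, -11] -> [-11, 44, -13, 30, 42, -19, -7, 43, -30, 47] -> [-30, -19, -13, -11, -7, 30, 42, 43, 44, 47]
  [-20, -44, -24, -33, 20, 11, 4, -15] -> [20, 44, 24, 33, -20, -11, -4, 15] -> [15, -4, -11, -20, 33, 24, 44, 20] -> [-20, -11, -4, 15, 20, 24, 33, 44]
  [49, 6, 41] -> [-49, -6, -41] -> [-41, -6, -49] -> [-49, -41, -6]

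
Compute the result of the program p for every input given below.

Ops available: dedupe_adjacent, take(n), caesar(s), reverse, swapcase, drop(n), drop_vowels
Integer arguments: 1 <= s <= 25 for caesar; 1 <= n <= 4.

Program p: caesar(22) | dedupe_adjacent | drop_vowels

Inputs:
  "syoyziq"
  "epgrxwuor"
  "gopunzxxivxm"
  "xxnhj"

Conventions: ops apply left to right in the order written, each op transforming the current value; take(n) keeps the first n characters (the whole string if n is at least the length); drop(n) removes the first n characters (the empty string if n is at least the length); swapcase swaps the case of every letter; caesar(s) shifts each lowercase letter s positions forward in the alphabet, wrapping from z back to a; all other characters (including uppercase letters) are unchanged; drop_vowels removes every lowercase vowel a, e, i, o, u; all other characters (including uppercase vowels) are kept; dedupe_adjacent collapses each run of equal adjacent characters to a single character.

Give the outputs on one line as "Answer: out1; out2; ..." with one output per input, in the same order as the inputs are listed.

"kvm"; "lcntsqkn"; "cklqjvtrt"; "tjdf"

Execution, op by op:
  "syoyziq" -> "oukuvem" -> "oukuvem" -> "kvm"
  "epgrxwuor" -> "alcntsqkn" -> "alcntsqkn" -> "lcntsqkn"
  "gopunzxxivxm" -> "cklqjvtterti" -> "cklqjvterti" -> "cklqjvtrt"
  "xxnhj" -> "ttjdf" -> "tjdf" -> "tjdf"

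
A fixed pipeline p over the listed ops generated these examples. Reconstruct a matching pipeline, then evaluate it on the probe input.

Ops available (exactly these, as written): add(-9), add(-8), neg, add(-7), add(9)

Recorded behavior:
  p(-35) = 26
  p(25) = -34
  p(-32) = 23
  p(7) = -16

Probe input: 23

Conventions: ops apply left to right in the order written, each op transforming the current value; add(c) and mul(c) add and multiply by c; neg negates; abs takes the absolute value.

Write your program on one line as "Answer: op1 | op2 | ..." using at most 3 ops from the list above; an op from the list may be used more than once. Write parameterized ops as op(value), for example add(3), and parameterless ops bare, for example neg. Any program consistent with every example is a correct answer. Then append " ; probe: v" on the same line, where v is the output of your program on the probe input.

neg | add(-9) ; probe: -32

Check, running the answer program on each example:
  -35 -> 35 -> 26
  25 -> -25 -> -34
  -32 -> 32 -> 23
  7 -> -7 -> -16
  probe: 23 -> -23 -> -32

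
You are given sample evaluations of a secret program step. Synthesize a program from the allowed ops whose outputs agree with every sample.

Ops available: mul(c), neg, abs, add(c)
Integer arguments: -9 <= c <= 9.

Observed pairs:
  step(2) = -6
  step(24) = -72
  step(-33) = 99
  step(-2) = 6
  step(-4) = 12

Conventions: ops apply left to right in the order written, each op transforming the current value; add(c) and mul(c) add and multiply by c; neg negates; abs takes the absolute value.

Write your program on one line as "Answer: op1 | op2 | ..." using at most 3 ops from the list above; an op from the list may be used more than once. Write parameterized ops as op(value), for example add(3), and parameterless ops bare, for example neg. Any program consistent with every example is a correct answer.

neg | mul(3)

Check, running the answer program on each example:
  2 -> -2 -> -6
  24 -> -24 -> -72
  -33 -> 33 -> 99
  -2 -> 2 -> 6
  -4 -> 4 -> 12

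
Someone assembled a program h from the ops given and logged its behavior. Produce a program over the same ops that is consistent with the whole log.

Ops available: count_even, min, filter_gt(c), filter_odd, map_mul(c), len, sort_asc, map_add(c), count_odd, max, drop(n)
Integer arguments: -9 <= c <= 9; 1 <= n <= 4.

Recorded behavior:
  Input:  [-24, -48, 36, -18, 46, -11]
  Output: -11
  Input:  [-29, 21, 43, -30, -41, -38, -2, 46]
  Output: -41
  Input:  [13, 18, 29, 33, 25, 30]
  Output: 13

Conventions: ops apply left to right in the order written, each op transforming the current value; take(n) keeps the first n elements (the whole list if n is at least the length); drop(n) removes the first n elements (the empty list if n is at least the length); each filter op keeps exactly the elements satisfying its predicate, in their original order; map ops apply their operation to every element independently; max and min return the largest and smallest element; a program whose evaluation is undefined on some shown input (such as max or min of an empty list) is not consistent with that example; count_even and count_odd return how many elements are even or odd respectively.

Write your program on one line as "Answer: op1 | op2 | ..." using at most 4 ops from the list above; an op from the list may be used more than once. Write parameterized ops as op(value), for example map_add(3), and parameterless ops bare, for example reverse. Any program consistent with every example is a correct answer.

sort_asc | filter_odd | min

Check, running the answer program on each example:
  [-24, -48, 36, -18, 46, -11] -> [-48, -24, -18, -11, 36, 46] -> [-11] -> -11
  [-29, 21, 43, -30, -41, -38, -2, 46] -> [-41, -38, -30, -29, -2, 21, 43, 46] -> [-41, -29, 21, 43] -> -41
  [13, 18, 29, 33, 25, 30] -> [13, 18, 25, 29, 30, 33] -> [13, 25, 29, 33] -> 13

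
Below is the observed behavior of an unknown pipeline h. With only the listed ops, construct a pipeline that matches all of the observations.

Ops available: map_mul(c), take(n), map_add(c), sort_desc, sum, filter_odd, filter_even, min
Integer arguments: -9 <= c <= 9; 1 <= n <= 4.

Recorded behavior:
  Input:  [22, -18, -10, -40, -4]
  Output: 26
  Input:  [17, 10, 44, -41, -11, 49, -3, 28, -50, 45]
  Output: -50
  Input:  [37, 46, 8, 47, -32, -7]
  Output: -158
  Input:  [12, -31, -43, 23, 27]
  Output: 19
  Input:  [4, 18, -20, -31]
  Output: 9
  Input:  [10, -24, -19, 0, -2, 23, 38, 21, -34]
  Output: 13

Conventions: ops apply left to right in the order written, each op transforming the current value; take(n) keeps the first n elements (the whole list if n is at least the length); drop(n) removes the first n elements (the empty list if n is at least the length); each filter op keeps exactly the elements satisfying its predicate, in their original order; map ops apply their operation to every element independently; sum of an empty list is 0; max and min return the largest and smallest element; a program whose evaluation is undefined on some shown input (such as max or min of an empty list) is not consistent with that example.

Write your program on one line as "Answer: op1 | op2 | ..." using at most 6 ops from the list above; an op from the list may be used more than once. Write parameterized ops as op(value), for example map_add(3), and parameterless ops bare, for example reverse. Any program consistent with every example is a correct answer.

map_add(9) | take(4) | map_mul(-1) | map_add(4) | sum

Check, running the answer program on each example:
  [22, -18, -10, -40, -4] -> [31, -9, -1, -31, 5] -> [31, -9, -1, -31] -> [-31, 9, 1, 31] -> [-27, 13, 5, 35] -> 26
  [17, 10, 44, -41, -11, 49, -3, 28, -50, 45] -> [26, 19, 53, -32, -2, 58, 6, 37, -41, 54] -> [26, 19, 53, -32] -> [-26, -19, -53, 32] -> [-22, -15, -49, 36] -> -50
  [37, 46, 8, 47, -32, -7] -> [46, 55, 17, 56, -23, 2] -> [46, 55, 17, 56] -> [-46, -55, -17, -56] -> [-42, -51, -13, -52] -> -158
  [12, -31, -43, 23, 27] -> [21, -22, -34, 32, 36] -> [21, -22, -34, 32] -> [-21, 22, 34, -32] -> [-17, 26, 38, -28] -> 19
  [4, 18, -20, -31] -> [13, 27, -11, -22] -> [13, 27, -11, -22] -> [-13, -27, 11, 22] -> [-9, -23, 15, 26] -> 9
  [10, -24, -19, 0, -2, 23, 38, 21, -34] -> [19, -15, -10, 9, 7, 32, 47, 30, -25] -> [19, -15, -10, 9] -> [-19, 15, 10, -9] -> [-15, 19, 14, -5] -> 13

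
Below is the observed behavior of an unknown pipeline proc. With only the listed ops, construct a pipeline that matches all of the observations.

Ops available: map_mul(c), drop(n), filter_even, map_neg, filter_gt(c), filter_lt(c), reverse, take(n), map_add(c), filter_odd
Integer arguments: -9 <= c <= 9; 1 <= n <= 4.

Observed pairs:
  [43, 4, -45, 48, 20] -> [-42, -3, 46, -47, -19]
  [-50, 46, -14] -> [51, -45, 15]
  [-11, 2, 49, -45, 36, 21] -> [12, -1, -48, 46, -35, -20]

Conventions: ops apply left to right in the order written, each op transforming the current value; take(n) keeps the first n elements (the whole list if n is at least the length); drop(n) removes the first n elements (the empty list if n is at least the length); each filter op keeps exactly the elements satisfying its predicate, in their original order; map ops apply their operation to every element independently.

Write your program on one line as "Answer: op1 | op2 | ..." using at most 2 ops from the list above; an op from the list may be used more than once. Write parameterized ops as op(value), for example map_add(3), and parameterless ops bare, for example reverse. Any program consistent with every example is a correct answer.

map_neg | map_add(1)

Check, running the answer program on each example:
  [43, 4, -45, 48, 20] -> [-43, -4, 45, -48, -20] -> [-42, -3, 46, -47, -19]
  [-50, 46, -14] -> [50, -46, 14] -> [51, -45, 15]
  [-11, 2, 49, -45, 36, 21] -> [11, -2, -49, 45, -36, -21] -> [12, -1, -48, 46, -35, -20]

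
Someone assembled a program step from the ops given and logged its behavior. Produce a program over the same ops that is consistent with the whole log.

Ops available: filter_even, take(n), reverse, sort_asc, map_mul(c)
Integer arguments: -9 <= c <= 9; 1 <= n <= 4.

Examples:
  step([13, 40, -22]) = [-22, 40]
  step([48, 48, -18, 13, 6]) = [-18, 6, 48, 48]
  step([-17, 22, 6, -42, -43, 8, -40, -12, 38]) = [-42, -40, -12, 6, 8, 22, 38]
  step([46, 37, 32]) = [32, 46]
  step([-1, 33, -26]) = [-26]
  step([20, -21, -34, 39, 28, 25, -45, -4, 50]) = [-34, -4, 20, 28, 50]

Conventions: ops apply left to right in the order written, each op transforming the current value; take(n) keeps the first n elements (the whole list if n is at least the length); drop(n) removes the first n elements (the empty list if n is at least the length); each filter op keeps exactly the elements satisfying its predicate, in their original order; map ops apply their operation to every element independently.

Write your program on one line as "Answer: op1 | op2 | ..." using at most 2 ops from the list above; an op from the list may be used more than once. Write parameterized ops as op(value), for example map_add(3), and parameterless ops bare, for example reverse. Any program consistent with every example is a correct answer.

filter_even | sort_asc

Check, running the answer program on each example:
  [13, 40, -22] -> [40, -22] -> [-22, 40]
  [48, 48, -18, 13, 6] -> [48, 48, -18, 6] -> [-18, 6, 48, 48]
  [-17, 22, 6, -42, -43, 8, -40, -12, 38] -> [22, 6, -42, 8, -40, -12, 38] -> [-42, -40, -12, 6, 8, 22, 38]
  [46, 37, 32] -> [46, 32] -> [32, 46]
  [-1, 33, -26] -> [-26] -> [-26]
  [20, -21, -34, 39, 28, 25, -45, -4, 50] -> [20, -34, 28, -4, 50] -> [-34, -4, 20, 28, 50]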